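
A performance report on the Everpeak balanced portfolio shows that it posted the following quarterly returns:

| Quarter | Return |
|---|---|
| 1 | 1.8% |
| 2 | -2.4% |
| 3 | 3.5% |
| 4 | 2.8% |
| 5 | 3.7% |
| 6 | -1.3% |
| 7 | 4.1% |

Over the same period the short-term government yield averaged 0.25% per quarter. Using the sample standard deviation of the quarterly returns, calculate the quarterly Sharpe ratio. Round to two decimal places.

r̄ = (1.8 − 2.4 + 3.5 + 2.8 + 3.7 − 1.3 + 4.1) / 7 = 12.20 / 7 = 1.7429%
Sample σ = √[Σ(r − r̄)² / 6] = √[40.0171 / 6] = √6.6695 = 2.5825%
Sharpe = (r̄ − rf) / σ = (1.7429 − 0.25) / 2.5825 = 1.4929 / 2.5825 = 0.5781

0.58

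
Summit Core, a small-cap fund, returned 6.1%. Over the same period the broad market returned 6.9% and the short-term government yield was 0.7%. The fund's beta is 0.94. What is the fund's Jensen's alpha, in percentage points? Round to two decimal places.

CAPM expected return = Rf + β(Rm − Rf) = 0.7% + 0.94 × (6.9% − 0.7%) = 0.7 + 0.94 × 6.20 = 6.5280%
Jensen's α = Rp − E[R] = 6.1% − 6.5280% = -0.4280

-0.43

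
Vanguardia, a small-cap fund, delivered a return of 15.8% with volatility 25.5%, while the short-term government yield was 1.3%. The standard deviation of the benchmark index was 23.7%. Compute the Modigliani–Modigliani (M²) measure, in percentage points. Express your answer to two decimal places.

Sharpe = (Rp − Rf) / σp = (15.8% − 1.3%) / 25.5% = 0.5686
M² = Rf + Sharpe × σm = 1.3% + 0.5686 × 23.7% = 14.7758%

14.78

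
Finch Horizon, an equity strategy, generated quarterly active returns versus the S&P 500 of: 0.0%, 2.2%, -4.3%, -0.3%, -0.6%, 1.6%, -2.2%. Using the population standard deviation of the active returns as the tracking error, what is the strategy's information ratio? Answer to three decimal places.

-0.251

r̄ = (0 + 2.2 − 4.3 − 0.3 − 0.6 + 1.6 − 2.2) / 7 = -0.5143%
Σ(r − r̄)² = (0 − (-0.5143))² + (2.2 − (-0.5143))² + (-4.3 − (-0.5143))² + … = 29.3286
population σ = √(29.3286 / 7) = √4.1898 = 2.0469%
IR = r̄ / tracking error = -0.5143 / 2.0469 = -0.2513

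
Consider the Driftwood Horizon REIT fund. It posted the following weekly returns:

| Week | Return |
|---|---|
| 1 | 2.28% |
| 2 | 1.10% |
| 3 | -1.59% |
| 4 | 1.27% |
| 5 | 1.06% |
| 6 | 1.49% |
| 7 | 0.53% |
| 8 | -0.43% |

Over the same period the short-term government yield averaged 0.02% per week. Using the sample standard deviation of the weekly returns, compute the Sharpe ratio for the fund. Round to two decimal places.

0.57

Mean return r̄ = 5.710 / 8 = 0.7138%
Σ(r − r̄)² = (2.28 − 0.7138)² + (1.1 − 0.7138)² + … = 10.2834
sample σ = √(10.2834 / 7) = √1.4691 = 1.2121%
Sharpe = (r̄ − rf) / σ = (0.7138 − 0.02) / 1.2121 = 0.6938 / 1.2121 = 0.5724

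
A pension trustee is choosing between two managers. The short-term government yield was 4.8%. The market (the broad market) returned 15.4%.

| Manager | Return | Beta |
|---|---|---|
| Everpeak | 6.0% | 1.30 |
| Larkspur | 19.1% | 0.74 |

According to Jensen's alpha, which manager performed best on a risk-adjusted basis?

Larkspur

Everpeak: α = 6.0% − [4.8% + 1.30 × (15.4% − 4.8%)] = -12.580
Larkspur: α = 19.1% − [4.8% + 0.74 × (15.4% − 4.8%)] = 6.456
Highest: Larkspur (6.456).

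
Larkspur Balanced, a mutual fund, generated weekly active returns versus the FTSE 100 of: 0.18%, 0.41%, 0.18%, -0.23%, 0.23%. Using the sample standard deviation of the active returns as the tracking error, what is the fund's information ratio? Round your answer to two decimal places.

Mean return μ = 0.770 / 5 = 0.1540%
Σ(r − μ)² = 0.2201; sample σ = √(0.2201/4) = 0.2346%
IR = μ / tracking error = 0.1540 / 0.2346 = 0.6564

0.66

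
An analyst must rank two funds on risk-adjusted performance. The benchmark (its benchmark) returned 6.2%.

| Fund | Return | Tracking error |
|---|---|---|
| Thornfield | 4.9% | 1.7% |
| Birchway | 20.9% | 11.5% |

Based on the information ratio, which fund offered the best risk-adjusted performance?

Birchway

Thornfield: IR = (4.9% − 6.2%) / 1.7% = -0.765
Birchway: IR = (20.9% − 6.2%) / 11.5% = 1.278
Highest: Birchway (1.278).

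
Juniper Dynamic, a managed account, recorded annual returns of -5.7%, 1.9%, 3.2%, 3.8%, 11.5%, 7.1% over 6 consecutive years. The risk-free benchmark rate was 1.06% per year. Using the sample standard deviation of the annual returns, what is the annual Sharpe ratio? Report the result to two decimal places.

0.45

r̄ = (-5.7 + 1.9 + 3.2 + 3.8 + 11.5 + 7.1) / 6 = 3.6333%
Σ(r − r̄)² = (-5.7 − 3.6333)² + (1.9 − 3.6333)² + … = 164.2333
sample σ = √(164.2333 / 5) = √32.8467 = 5.7312%
Sharpe = (r̄ − rf) / σ = (3.6333 − 1.06) / 5.7312 = 2.5733 / 5.7312 = 0.4490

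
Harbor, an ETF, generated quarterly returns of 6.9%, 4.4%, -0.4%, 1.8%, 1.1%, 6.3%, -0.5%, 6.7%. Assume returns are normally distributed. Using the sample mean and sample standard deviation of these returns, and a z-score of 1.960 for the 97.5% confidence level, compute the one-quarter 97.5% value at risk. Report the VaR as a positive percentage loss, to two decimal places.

2.91

r̄ = (6.9 + 4.4 − 0.4 + 1.8 + 1.1 + 6.3 − 0.5 + 6.7) / 8 = 26.30 / 8 = 3.2875%
Σ(r − r̄)² = (6.9 − 3.2875)² + (4.4 − 3.2875)² + (-0.4 − 3.2875)² + … = 69.9488
σ = √[69.9488 / 7] = 3.1611%
VaR = −(r̄ − z·σ) = −(3.2875 − 1.960 × 3.1611) = −(-2.9083) = 2.9083%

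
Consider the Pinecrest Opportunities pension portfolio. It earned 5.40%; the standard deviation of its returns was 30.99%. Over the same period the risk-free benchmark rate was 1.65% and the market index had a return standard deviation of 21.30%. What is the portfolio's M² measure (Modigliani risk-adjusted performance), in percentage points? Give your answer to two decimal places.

Sharpe = (Rp − Rf) / σp = (5.40% − 1.65%) / 30.99% = 0.1210
M² = Rf + Sharpe × σm = 1.65% + 0.1210 × 21.30% = 4.2273%

4.23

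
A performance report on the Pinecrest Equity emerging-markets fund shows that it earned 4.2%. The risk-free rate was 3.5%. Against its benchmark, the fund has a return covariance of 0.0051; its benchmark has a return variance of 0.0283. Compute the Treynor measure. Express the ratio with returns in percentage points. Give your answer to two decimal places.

β = Cov / Var = 0.0051 / 0.0283 = 0.1802
Treynor = (Rp − Rf) / β = (4.2% − 3.5%) / 0.1802 = 0.70 / 0.1802 = 3.8846

3.88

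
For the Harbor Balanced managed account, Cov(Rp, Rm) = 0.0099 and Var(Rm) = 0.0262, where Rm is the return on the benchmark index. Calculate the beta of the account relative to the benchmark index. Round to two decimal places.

0.38

β = Cov(Rp, Rm) / Var(Rm) = 0.0099 / 0.0262 = 0.3779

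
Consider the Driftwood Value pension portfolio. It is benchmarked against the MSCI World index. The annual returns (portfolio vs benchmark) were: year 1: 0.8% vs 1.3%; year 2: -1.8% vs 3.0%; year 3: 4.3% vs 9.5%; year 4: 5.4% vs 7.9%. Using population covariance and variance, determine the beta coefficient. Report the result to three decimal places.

r̄p = 2.1750%,  r̄m = 5.4250%
Cov = Σ(rp − r̄p)(rm − r̄m) / 4 = 7.9881
Var(rm) = Σ(rm − r̄m)² / 4 = 11.4069
β = Cov / Var = 7.9881 / 11.4069 = 0.7003

0.700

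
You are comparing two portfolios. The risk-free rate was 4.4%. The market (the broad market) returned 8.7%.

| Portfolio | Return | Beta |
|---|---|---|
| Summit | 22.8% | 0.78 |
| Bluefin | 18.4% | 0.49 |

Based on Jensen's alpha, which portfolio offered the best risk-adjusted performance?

Summit: α = 22.8% − [4.4% + 0.78 × (8.7% − 4.4%)] = 15.046
Bluefin: α = 18.4% − [4.4% + 0.49 × (8.7% − 4.4%)] = 11.893
Highest: Summit (15.046).

Summit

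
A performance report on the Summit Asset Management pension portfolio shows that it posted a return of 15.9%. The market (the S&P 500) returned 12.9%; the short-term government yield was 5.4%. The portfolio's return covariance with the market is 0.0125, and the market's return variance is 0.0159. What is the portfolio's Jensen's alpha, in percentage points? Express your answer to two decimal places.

β = Cov / Var = 0.0125 / 0.0159 = 0.7862
E[R] = Rf + β(Rm − Rf) = 5.4% + 0.7862 × (12.9% − 5.4%) = 11.2965%
α = Rp − E[R] = 15.9% − 11.2965% = 4.6035

4.60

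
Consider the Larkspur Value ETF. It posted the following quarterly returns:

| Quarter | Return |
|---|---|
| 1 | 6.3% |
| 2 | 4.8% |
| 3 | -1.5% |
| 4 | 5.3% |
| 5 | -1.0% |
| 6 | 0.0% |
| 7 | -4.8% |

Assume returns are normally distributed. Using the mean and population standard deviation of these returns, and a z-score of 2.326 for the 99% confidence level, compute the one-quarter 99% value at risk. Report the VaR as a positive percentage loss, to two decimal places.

r̄ = (6.3 + 4.8 − 1.5 + 5.3 − 1 + 0 − 4.8) / 7 = 1.3000%
Σ(r − r̄)² = (6.3 − 1.3000)² + (4.8 − 1.3000)² + … = 105.2800
σ = √[105.2800 / 7] = 3.8781%
VaR = −(r̄ − z·σ) = −(1.3000 − 2.326 × 3.8781) = −(-7.7205) = 7.7205%

7.72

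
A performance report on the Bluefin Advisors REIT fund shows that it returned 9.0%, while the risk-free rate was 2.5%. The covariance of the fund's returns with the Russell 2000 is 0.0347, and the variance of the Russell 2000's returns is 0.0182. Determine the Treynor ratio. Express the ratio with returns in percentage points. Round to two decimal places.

3.41

β = Cov / Var = 0.0347 / 0.0182 = 1.9066
Treynor = (Rp − Rf) / β = (9.0% − 2.5%) / 1.9066 = 6.50 / 1.9066 = 3.4092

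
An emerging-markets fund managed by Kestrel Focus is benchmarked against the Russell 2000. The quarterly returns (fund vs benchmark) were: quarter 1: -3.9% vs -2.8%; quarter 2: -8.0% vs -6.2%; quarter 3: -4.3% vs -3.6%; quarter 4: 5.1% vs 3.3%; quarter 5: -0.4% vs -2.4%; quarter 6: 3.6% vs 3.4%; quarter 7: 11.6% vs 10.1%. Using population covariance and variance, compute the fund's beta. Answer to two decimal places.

r̄p = 0.5286%,  r̄m = 0.2571%
Cov = Σ(rp − r̄p)(rm − r̄m) / 7 = 31.7484
Var(rm) = Σ(rm − r̄m)² / 7 = 26.9996
β = Cov / Var = 31.7484 / 26.9996 = 1.1759

1.18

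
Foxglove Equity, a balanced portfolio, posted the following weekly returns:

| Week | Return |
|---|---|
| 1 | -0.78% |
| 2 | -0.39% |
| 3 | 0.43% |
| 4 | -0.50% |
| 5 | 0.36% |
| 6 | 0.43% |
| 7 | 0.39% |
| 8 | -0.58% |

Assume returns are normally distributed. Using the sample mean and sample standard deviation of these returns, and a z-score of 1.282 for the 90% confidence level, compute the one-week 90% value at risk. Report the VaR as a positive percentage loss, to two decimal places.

0.76

Mean return μ = -0.640 / 8 = -0.0800%
Σ(r − μ)² = 1.9472; sample σ = √(1.9472/7) = 0.5274%
VaR = −(μ − z·σ) = −(-0.0800 − 1.282 × 0.5274) = −(-0.7561) = 0.7561%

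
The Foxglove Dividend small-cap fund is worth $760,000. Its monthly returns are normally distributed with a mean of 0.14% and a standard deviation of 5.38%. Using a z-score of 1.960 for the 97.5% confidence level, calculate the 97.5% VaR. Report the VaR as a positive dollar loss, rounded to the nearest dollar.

Return at the 97.5% tail: μ − z·σ = 0.14% − 1.960 × 5.38% = 0.14 − 10.5448 = -10.4048%
VaR = −(-10.4048%) × $760,000 = 10.4048% × $760,000 = $79,076

$79,076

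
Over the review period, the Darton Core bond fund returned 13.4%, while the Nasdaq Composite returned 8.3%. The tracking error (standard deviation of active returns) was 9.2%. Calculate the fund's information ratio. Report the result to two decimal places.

IR = (Rp − Rb) / TE = (13.4% − 8.3%) / 9.2% = 5.10% / 9.2% = 0.5543

0.55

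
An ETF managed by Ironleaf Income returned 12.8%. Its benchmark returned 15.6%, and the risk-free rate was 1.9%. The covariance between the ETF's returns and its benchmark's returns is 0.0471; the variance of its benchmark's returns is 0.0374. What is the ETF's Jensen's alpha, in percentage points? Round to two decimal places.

β = Cov / Var = 0.0471 / 0.0374 = 1.2594
E[R] = Rf + β(Rm − Rf) = 1.9% + 1.2594 × (15.6% − 1.9%) = 19.1538%
α = Rp − E[R] = 12.8% − 19.1538% = -6.3538

-6.35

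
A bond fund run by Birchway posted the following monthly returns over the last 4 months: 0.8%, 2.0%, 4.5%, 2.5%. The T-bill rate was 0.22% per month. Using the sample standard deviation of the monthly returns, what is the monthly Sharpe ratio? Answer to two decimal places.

μ = (0.8 + 2 + 4.5 + 2.5) / 4 = 2.4500%
Sample σ = √[Σ(r − μ)² / 3] = √[7.1300 / 3] = √2.3767 = 1.5417%
Sharpe = (μ − rf) / σ = (2.4500 − 0.22) / 1.5417 = 2.2300 / 1.5417 = 1.4465

1.45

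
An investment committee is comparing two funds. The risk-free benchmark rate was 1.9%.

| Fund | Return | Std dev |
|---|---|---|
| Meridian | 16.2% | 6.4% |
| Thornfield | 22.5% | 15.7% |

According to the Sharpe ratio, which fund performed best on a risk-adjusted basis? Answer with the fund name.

Meridian: Sharpe ratio = (16.2% − 1.9%) / 6.4% = 2.234
Thornfield: Sharpe ratio = (22.5% − 1.9%) / 15.7% = 1.312
Highest: Meridian (2.234).

Meridian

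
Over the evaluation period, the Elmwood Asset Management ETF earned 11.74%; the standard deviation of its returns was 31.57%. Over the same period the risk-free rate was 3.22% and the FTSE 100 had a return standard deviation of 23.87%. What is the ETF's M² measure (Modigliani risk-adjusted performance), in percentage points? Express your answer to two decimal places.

9.66

Sharpe = (Rp − Rf) / σp = (11.74% − 3.22%) / 31.57% = 0.2699
M² = Rf + Sharpe × σm = 3.22% + 0.2699 × 23.87% = 9.6625%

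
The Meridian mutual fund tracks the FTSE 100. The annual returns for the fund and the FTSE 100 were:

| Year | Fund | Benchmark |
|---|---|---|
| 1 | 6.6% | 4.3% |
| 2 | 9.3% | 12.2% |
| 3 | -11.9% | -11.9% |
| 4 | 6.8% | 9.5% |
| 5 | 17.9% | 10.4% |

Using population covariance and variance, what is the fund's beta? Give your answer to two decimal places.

r̄p = 5.7400%,  r̄m = 4.9000%
Cov = Σ(rp − r̄p)(rm − r̄m) / 5 = 78.7160
Var(rm) = Σ(rm − r̄m)² / 5 = 77.4600
β = Cov / Var = 78.7160 / 77.4600 = 1.0162

1.02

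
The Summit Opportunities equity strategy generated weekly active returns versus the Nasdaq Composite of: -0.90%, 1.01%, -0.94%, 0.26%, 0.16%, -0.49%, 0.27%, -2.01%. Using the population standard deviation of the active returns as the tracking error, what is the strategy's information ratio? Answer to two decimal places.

r̄ = (-0.9 + 1.01 − 0.94 + 0.26 + 0.16 − 0.49 + 0.27 − 2.01) / 8 = -2.640 / 8 = -0.3300%
Σ(r − r̄)² = (-0.9 − (-0.3300))² + (1.01 − (-0.3300))² + … = 6.2888
population σ = √(6.2888 / 8) = √0.7861 = 0.8866%
IR = r̄ / tracking error = -0.3300 / 0.8866 = -0.3722

-0.37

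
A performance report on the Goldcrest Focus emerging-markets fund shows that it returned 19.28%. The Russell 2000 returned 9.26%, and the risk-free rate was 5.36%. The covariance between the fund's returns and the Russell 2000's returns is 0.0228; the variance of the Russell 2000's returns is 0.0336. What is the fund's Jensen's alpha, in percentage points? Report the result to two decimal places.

β = Cov / Var = 0.0228 / 0.0336 = 0.6786
E[R] = Rf + β(Rm − Rf) = 5.36% + 0.6786 × (9.26% − 5.36%) = 8.0065%
α = Rp − E[R] = 19.28% − 8.0065% = 11.2735

11.27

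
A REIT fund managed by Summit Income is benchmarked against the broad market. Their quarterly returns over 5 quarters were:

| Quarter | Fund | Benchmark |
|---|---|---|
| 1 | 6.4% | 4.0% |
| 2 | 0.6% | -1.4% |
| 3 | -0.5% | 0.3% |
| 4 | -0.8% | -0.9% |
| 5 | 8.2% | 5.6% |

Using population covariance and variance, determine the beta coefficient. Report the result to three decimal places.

1.296

r̄p = 2.7800%,  r̄m = 1.5200%
Cov = Σ(rp − r̄p)(rm − r̄m) / 5 = 10.0244
Var(rm) = Σ(rm − r̄m)² / 5 = 7.7336
β = Cov / Var = 10.0244 / 7.7336 = 1.2962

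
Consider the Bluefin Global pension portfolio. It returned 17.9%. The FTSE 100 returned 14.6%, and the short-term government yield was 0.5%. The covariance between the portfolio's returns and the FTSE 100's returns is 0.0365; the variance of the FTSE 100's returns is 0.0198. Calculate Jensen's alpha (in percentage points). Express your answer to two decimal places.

β = Cov / Var = 0.0365 / 0.0198 = 1.8434
E[R] = Rf + β(Rm − Rf) = 0.5% + 1.8434 × (14.6% − 0.5%) = 26.4919%
α = Rp − E[R] = 17.9% − 26.4919% = -8.5919

-8.59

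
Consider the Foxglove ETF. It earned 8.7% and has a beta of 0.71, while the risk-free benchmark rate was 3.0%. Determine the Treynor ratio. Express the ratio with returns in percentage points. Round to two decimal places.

8.03

Treynor = (Rp − Rf) / β = (8.7% − 3.0%) / 0.71 = 5.70 / 0.71 = 8.0282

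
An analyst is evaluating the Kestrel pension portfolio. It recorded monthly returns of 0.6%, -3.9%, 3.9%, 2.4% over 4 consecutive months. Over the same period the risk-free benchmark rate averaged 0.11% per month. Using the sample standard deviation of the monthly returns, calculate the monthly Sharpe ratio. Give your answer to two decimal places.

r̄ = (0.6 − 3.9 + 3.9 + 2.4) / 4 = 0.7500%
Σ(r − r̄)² = (0.6 − 0.7500)² + (-3.9 − 0.7500)² + (3.9 − 0.7500)² + … = 34.2900
σ = √[34.2900 / 3] = 3.3808%
Sharpe = (r̄ − rf) / σ = (0.7500 − 0.11) / 3.3808 = 0.6400 / 3.3808 = 0.1893

0.19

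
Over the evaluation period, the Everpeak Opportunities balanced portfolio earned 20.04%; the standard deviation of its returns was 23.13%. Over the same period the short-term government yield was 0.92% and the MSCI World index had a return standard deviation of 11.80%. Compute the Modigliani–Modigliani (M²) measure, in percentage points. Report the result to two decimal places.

10.67

Sharpe = (Rp − Rf) / σp = (20.04% − 0.92%) / 23.13% = 0.8266
M² = Rf + Sharpe × σm = 0.92% + 0.8266 × 11.80% = 10.6739%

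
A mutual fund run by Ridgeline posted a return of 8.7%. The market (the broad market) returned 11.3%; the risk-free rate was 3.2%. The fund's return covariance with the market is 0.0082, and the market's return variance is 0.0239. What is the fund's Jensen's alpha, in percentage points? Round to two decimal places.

β = Cov / Var = 0.0082 / 0.0239 = 0.3431
E[R] = Rf + β(Rm − Rf) = 3.2% + 0.3431 × (11.3% − 3.2%) = 5.9791%
α = Rp − E[R] = 8.7% − 5.9791% = 2.7209

2.72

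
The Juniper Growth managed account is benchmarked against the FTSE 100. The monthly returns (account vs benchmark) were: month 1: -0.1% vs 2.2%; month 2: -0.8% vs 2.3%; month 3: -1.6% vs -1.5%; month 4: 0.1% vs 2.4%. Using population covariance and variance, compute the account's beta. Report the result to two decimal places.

r̄p = -0.6000%,  r̄m = 1.3500%
Cov = Σ(rp − r̄p)(rm − r̄m) / 4 = 0.9550
Var(rm) = Σ(rm − r̄m)² / 4 = 2.7125
β = Cov / Var = 0.9550 / 2.7125 = 0.3521

0.35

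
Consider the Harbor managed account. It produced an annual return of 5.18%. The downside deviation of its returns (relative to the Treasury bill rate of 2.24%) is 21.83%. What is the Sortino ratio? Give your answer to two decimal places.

Sortino = (Rp − Rf) / σd = (5.18% − 2.24%) / 21.83% = 2.94% / 21.83% = 0.1347

0.13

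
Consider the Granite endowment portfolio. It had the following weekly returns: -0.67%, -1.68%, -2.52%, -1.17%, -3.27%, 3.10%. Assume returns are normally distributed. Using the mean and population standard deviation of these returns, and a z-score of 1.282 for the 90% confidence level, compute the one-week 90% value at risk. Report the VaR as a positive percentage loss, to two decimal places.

Mean return μ = -6.210 / 6 = -1.0350%
Σ(r − μ)² = (-0.67 − (-1.0350))² + (-1.68 − (-1.0350))² + … = 24.8662
population σ = √(24.8662 / 6) = √4.1444 = 2.0358%
VaR = −(μ − z·σ) = −(-1.0350 − 1.282 × 2.0358) = −(-3.6449) = 3.6449%

3.64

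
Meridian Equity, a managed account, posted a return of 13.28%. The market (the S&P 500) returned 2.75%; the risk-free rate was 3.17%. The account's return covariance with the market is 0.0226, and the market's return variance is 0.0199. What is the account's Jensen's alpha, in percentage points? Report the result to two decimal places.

β = Cov / Var = 0.0226 / 0.0199 = 1.1357
E[R] = Rf + β(Rm − Rf) = 3.17% + 1.1357 × (2.75% − 3.17%) = 2.6930%
α = Rp − E[R] = 13.28% − 2.6930% = 10.5870

10.59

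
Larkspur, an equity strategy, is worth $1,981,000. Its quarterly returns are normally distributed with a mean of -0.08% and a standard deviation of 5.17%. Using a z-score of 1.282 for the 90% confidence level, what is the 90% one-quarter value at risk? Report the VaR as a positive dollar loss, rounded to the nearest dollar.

Return at the 90% tail: μ − z·σ = -0.08% − 1.282 × 5.17% = -0.08 − 6.62794 = -6.70794%
VaR = −(-6.70794%) × $1,981,000 = 6.70794% × $1,981,000 = $132,884

$132,884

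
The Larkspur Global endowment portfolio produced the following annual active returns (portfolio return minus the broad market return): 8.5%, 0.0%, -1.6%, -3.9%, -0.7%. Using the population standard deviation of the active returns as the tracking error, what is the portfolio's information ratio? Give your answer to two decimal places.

r̄ = (8.5 + 0 − 1.6 − 3.9 − 0.7) / 5 = 0.4600%
Σ(r − r̄)² = (8.5 − 0.4600)² + (0 − 0.4600)² + (-1.6 − 0.4600)² + … = 89.4520
population σ = √(89.4520 / 5) = √17.8904 = 4.2297%
IR = r̄ / tracking error = 0.4600 / 4.2297 = 0.1088

0.11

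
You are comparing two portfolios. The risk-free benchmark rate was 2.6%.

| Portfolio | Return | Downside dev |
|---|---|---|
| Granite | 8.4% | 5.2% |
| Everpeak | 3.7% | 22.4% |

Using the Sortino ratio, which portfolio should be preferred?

Granite

Granite: Sortino ratio = (8.4% − 2.6%) / 5.2% = 1.115
Everpeak: Sortino ratio = (3.7% − 2.6%) / 22.4% = 0.049
Highest: Granite (1.115).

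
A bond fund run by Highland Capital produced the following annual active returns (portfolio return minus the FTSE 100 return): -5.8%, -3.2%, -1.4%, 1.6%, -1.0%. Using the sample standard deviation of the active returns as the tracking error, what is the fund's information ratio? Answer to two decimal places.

-0.71

r̄ = (-5.8 − 3.2 − 1.4 + 1.6 − 1) / 5 = -9.80 / 5 = -1.9600%
Sample std dev = √[30.1920 / 4] = 2.7474%
IR = r̄ / tracking error = -1.9600 / 2.7474 = -0.7134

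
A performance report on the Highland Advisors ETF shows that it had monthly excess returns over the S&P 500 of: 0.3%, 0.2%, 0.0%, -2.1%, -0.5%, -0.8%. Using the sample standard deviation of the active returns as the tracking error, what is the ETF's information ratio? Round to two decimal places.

r̄ = (0.3 + 0.2 + 0 − 2.1 − 0.5 − 0.8) / 6 = -2.90 / 6 = -0.4833%
Σ(r − r̄)² = (0.3 − (-0.4833))² + (0.2 − (-0.4833))² + … = 4.0283
σ = √[4.0283 / 5] = 0.8976%
IR = r̄ / tracking error = -0.4833 / 0.8976 = -0.5384

-0.54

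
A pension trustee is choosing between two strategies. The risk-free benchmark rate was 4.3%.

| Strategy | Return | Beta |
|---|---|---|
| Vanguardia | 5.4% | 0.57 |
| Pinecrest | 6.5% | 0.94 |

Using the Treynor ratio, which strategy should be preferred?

Vanguardia: Treynor = (5.4% − 4.3%) / 0.57 = 1.930
Pinecrest: Treynor = (6.5% − 4.3%) / 0.94 = 2.340
Highest: Pinecrest (2.340).

Pinecrest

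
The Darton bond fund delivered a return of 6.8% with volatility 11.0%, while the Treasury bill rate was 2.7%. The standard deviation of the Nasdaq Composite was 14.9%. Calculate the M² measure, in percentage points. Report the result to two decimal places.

Sharpe = (Rp − Rf) / σp = (6.8% − 2.7%) / 11.0% = 0.3727
M² = Rf + Sharpe × σm = 2.7% + 0.3727 × 14.9% = 8.2532%

8.25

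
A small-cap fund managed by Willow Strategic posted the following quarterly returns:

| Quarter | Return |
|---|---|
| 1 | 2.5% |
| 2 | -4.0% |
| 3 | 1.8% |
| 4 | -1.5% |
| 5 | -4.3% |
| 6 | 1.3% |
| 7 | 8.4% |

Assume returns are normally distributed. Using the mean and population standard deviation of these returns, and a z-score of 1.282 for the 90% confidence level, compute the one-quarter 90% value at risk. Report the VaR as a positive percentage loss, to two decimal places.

μ = (2.5 − 4 + 1.8 − 1.5 − 4.3 + 1.3 + 8.4) / 7 = 4.20 / 7 = 0.6000%
Σ(r − μ)² = 115.9600; population σ = √(115.9600/7) = 4.0701%
VaR = −(μ − z·σ) = −(0.6000 − 1.282 × 4.0701) = −(-4.6179) = 4.6179%

4.62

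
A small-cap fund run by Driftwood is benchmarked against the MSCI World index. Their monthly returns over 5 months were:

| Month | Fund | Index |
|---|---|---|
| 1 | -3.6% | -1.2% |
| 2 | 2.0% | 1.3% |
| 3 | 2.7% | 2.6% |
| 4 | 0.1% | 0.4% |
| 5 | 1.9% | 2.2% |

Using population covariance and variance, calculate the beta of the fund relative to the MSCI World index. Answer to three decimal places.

1.604

r̄p = 0.6200%,  r̄m = 1.0600%
Cov = Σ(rp − r̄p)(rm − r̄m) / 5 = 2.9748
Var(rm) = Σ(rm − r̄m)² / 5 = 1.8544
β = Cov / Var = 2.9748 / 1.8544 = 1.6042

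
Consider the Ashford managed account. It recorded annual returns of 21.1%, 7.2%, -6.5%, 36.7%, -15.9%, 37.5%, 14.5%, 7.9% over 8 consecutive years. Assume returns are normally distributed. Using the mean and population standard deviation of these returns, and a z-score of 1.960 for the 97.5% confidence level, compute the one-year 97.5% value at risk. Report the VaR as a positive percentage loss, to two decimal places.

21.87

r̄ = (21.1 + 7.2 − 6.5 + 36.7 − 15.9 + 37.5 + 14.5 + 7.9) / 8 = 12.8125%
Σ(r − r̄)² = (21.1 − 12.8125)² + (7.2 − 12.8125)² + … = 2504.6288
σ = √[2504.6288 / 8] = 17.6940%
VaR = −(r̄ − z·σ) = −(12.8125 − 1.960 × 17.6940) = −(-21.8677) = 21.8677%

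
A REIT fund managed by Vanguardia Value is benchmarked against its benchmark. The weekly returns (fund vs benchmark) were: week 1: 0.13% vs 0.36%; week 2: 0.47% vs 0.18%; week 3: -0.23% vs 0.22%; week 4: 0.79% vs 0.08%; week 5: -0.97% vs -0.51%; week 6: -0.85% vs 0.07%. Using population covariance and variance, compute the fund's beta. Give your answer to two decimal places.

r̄p = -0.1100%,  r̄m = 0.0667%
Cov = Σ(rp − r̄p)(rm − r̄m) / 6 = 0.1039
Var(rm) = Σ(rm − r̄m)² / 6 = 0.0759
β = Cov / Var = 0.1039 / 0.0759 = 1.3689

1.37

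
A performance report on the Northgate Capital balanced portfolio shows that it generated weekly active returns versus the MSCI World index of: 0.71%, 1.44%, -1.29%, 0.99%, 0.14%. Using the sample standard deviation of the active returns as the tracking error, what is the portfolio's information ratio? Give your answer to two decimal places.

Mean return r̄ = 1.990 / 5 = 0.3980%
Sample std dev = √[4.4495 / 4] = 1.0547%
IR = r̄ / tracking error = 0.3980 / 1.0547 = 0.3774

0.38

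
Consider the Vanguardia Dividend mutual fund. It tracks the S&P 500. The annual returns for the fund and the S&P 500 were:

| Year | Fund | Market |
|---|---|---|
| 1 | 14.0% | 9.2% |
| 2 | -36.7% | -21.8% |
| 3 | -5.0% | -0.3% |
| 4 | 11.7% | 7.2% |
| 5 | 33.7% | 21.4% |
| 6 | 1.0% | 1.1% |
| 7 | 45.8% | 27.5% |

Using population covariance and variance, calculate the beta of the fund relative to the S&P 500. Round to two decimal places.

1.67

r̄p = 9.2143%,  r̄m = 6.3286%
Cov = Σ(rp − r̄p)(rm − r̄m) / 7 = 369.7410
Var(rm) = Σ(rm − r̄m)² / 7 = 220.9820
β = Cov / Var = 369.7410 / 220.9820 = 1.6732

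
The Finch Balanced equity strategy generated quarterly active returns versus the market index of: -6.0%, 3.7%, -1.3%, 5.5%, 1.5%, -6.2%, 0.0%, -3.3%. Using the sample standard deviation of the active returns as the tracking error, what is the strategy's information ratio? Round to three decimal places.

-0.178

r̄ = (-6 + 3.7 − 1.3 + 5.5 + 1.5 − 6.2 + 0 − 3.3) / 8 = -6.10 / 8 = -0.7625%
Sample std dev = √[128.5588 / 7] = 4.2855%
IR = r̄ / tracking error = -0.7625 / 4.2855 = -0.1779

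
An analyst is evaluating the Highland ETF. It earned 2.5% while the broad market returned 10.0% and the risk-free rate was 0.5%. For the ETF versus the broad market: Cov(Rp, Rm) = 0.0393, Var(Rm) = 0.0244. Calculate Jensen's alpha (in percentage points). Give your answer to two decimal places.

-13.30

β = Cov / Var = 0.0393 / 0.0244 = 1.6107
E[R] = Rf + β(Rm − Rf) = 0.5% + 1.6107 × (10.0% − 0.5%) = 15.8017%
α = Rp − E[R] = 2.5% − 15.8017% = -13.3017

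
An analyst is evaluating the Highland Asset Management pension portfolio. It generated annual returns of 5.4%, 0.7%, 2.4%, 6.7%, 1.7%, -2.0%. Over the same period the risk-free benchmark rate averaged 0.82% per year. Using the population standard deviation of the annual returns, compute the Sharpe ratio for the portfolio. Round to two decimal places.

0.58

r̄ = (5.4 + 0.7 + 2.4 + 6.7 + 1.7 − 2) / 6 = 14.90 / 6 = 2.4833%
Population σ = √[Σ(r − r̄)² / 6] = √[50.1883 / 6] = √8.3647 = 2.8922%
Sharpe = (r̄ − rf) / σ = (2.4833 − 0.82) / 2.8922 = 1.6633 / 2.8922 = 0.5751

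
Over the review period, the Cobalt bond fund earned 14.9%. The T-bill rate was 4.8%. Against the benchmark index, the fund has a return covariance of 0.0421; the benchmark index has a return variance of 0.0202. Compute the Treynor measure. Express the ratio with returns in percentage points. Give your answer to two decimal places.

β = Cov / Var = 0.0421 / 0.0202 = 2.0842
Treynor = (Rp − Rf) / β = (14.9% − 4.8%) / 2.0842 = 10.10 / 2.0842 = 4.8460

4.85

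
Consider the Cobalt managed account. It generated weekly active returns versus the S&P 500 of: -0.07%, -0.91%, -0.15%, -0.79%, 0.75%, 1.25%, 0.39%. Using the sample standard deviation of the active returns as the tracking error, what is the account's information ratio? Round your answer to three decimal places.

0.085

Mean return μ = 0.470 / 7 = 0.0671%
Sample σ = √[Σ(r − μ)² / 6] = √[3.7251 / 6] = √0.6209 = 0.7880%
IR = μ / tracking error = 0.0671 / 0.7880 = 0.0852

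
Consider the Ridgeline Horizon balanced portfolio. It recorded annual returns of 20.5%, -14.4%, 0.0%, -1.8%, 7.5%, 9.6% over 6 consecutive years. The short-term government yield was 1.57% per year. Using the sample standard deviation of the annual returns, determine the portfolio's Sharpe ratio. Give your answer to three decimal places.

0.168

μ = (20.5 − 14.4 + 0 − 1.8 + 7.5 + 9.6) / 6 = 21.40 / 6 = 3.5667%
Σ(r − μ)² = (20.5 − 3.5667)² + (-14.4 − 3.5667)² + (0 − 3.5667)² + … = 702.9333
σ = √[702.9333 / 5] = 11.8569%
Sharpe = (μ − rf) / σ = (3.5667 − 1.57) / 11.8569 = 1.9967 / 11.8569 = 0.1684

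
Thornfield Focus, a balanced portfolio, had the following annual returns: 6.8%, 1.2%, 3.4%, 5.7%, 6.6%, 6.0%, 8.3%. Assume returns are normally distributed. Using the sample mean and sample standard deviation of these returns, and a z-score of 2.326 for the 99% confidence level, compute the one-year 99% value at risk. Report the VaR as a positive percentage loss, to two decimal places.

r̄ = (6.8 + 1.2 + 3.4 + 5.7 + 6.6 + 6 + 8.3) / 7 = 5.4286%
Σ(r − r̄)² = 33.8943; sample σ = √(33.8943/6) = 2.3768%
VaR = −(r̄ − z·σ) = −(5.4286 − 2.326 × 2.3768) = −(-0.0998) = 0.0998%

0.10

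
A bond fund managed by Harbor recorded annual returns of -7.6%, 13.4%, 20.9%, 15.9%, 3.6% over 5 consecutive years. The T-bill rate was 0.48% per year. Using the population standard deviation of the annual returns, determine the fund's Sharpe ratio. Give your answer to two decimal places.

μ = (-7.6 + 13.4 + 20.9 + 15.9 + 3.6) / 5 = 46.20 / 5 = 9.2400%
Σ(r − μ)² = 513.0120; population σ = √(513.0120/5) = 10.1293%
Sharpe = (μ − rf) / σ = (9.2400 − 0.48) / 10.1293 = 8.7600 / 10.1293 = 0.8648

0.86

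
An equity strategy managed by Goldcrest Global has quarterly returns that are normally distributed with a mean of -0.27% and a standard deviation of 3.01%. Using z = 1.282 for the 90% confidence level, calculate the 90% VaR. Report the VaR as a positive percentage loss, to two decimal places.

4.13

VaR (as % loss) = −(μ − z·σ) = −(-0.27% − 1.282 × 3.01%) = −(-4.12882%) = 4.12882%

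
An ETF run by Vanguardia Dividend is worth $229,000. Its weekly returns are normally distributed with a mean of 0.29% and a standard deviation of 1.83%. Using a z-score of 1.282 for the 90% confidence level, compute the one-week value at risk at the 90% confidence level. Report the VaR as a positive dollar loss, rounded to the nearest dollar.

$4,708

Return at the 90% tail: μ − z·σ = 0.29% − 1.282 × 1.83% = 0.29 − 2.34606 = -2.05606%
VaR = −(-2.05606%) × $229,000 = 2.05606% × $229,000 = $4,708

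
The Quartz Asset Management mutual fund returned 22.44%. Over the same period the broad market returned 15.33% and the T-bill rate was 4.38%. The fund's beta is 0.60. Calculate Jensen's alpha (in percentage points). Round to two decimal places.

11.49

CAPM expected return = Rf + β(Rm − Rf) = 4.38% + 0.60 × (15.33% − 4.38%) = 4.38 + 0.60 × 10.95 = 10.9500%
Jensen's α = Rp − E[R] = 22.44% − 10.9500% = 11.4900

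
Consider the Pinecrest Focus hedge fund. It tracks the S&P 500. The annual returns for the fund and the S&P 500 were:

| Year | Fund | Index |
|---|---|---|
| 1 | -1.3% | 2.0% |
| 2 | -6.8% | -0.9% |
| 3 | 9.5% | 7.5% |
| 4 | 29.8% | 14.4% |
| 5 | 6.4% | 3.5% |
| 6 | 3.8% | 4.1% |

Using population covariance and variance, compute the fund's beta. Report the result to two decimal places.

2.34

r̄p = 6.9000%,  r̄m = 5.1000%
Cov = Σ(rp − r̄p)(rm − r̄m) / 6 = 55.1217
Var(rm) = Σ(rm − r̄m)² / 6 = 23.5700
β = Cov / Var = 55.1217 / 23.5700 = 2.3386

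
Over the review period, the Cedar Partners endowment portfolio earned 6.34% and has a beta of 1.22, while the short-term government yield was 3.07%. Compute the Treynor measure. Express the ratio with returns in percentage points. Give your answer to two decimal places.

2.68

Treynor = (Rp − Rf) / β = (6.34% − 3.07%) / 1.22 = 3.27 / 1.22 = 2.6803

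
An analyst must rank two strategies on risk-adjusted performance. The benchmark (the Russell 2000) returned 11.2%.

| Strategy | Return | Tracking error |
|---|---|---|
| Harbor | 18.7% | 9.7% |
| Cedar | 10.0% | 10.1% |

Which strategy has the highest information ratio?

Harbor: IR = (18.7% − 11.2%) / 9.7% = 0.773
Cedar: IR = (10.0% − 11.2%) / 10.1% = -0.119
Highest: Harbor (0.773).

Harbor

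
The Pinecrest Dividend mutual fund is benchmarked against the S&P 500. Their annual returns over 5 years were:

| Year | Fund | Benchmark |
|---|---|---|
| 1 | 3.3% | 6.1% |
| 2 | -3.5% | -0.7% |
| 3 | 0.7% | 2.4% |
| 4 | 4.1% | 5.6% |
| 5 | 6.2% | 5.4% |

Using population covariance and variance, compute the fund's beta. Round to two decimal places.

r̄p = 2.1600%,  r̄m = 3.7600%
Cov = Σ(rp − r̄p)(rm − r̄m) / 5 = 8.0184
Var(rm) = Σ(rm − r̄m)² / 5 = 6.6584
β = Cov / Var = 8.0184 / 6.6584 = 1.2043

1.20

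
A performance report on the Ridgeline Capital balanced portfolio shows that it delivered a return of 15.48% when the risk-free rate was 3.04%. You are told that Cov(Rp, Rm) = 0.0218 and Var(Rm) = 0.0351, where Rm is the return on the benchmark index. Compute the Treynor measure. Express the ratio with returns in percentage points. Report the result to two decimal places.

20.03

β = Cov / Var = 0.0218 / 0.0351 = 0.6211
Treynor = (Rp − Rf) / β = (15.48% − 3.04%) / 0.6211 = 12.44 / 0.6211 = 20.0290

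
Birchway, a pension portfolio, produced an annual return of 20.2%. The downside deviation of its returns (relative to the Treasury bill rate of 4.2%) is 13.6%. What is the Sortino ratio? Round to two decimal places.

1.18

Sortino = (Rp − Rf) / σd = (20.2% − 4.2%) / 13.6% = 16.00% / 13.6% = 1.1765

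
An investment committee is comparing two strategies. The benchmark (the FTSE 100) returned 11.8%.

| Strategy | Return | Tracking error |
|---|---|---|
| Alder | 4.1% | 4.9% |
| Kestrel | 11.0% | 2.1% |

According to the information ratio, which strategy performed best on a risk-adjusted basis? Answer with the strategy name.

Kestrel

Alder: IR = (4.1% − 11.8%) / 4.9% = -1.571
Kestrel: IR = (11.0% − 11.8%) / 2.1% = -0.381
Highest: Kestrel (-0.381).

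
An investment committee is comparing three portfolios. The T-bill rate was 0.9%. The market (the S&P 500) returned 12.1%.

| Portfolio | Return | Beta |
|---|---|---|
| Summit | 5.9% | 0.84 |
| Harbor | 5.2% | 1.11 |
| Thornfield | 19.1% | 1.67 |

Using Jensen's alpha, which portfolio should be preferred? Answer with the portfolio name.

Summit: α = 5.9% − [0.9% + 0.84 × (12.1% − 0.9%)] = -4.408
Harbor: α = 5.2% − [0.9% + 1.11 × (12.1% − 0.9%)] = -8.132
Thornfield: α = 19.1% − [0.9% + 1.67 × (12.1% − 0.9%)] = -0.504
Highest: Thornfield (-0.504).

Thornfield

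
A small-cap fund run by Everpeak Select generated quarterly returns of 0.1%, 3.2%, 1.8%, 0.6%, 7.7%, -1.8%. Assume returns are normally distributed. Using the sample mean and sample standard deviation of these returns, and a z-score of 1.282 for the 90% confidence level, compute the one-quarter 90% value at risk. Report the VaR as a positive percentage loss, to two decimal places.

2.28

μ = (0.1 + 3.2 + 1.8 + 0.6 + 7.7 − 1.8) / 6 = 11.60 / 6 = 1.9333%
Σ(r − μ)² = (0.1 − 1.9333)² + (3.2 − 1.9333)² + … = 53.9533
σ = √[53.9533 / 5] = 3.2849%
VaR = −(μ − z·σ) = −(1.9333 − 1.282 × 3.2849) = −(-2.2779) = 2.2779%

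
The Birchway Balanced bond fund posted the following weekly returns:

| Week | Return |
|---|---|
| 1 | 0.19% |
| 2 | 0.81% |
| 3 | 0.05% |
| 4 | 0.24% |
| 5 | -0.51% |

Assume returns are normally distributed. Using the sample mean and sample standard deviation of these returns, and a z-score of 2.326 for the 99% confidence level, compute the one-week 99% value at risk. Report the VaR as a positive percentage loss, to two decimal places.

0.94

Mean return r̄ = 0.780 / 5 = 0.1560%
Sample σ = √[Σ(r − r̄)² / 4] = √[0.8907 / 4] = √0.2227 = 0.4719%
VaR = −(r̄ − z·σ) = −(0.1560 − 2.326 × 0.4719) = −(-0.9416) = 0.9416%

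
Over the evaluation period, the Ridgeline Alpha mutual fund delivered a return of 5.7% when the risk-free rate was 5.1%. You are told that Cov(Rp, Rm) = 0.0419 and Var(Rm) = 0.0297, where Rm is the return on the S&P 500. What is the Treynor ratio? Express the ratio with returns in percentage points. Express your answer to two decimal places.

β = Cov / Var = 0.0419 / 0.0297 = 1.4108
Treynor = (Rp − Rf) / β = (5.7% − 5.1%) / 1.4108 = 0.60 / 1.4108 = 0.4253

0.43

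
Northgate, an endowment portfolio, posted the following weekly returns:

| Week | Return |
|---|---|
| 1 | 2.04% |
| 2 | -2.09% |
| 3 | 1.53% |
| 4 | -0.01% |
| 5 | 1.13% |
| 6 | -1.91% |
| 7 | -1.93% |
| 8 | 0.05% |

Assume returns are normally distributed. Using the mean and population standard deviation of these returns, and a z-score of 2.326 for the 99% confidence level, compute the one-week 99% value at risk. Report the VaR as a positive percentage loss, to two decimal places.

r̄ = (2.04 − 2.09 + 1.53 − 0.01 + 1.13 − 1.91 − 1.93 + 0.05) / 8 = -0.1488%
Population σ = √[Σ(r − r̄)² / 8] = √[19.3461 / 8] = √2.4183 = 1.5551%
VaR = −(r̄ − z·σ) = −(-0.1488 − 2.326 × 1.5551) = −(-3.7660) = 3.7660%

3.77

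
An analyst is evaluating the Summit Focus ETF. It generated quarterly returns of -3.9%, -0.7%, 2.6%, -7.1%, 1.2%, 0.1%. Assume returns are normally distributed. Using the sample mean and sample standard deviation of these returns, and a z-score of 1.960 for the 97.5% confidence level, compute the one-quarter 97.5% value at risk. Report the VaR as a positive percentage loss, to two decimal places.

8.32

Mean return r̄ = -7.80 / 6 = -1.3000%
Σ(r − r̄)² = 64.1800; sample σ = √(64.1800/5) = 3.5827%
VaR = −(r̄ − z·σ) = −(-1.3000 − 1.960 × 3.5827) = −(-8.3221) = 8.3221%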